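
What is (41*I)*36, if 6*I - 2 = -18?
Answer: -3936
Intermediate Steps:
I = -8/3 (I = 1/3 + (1/6)*(-18) = 1/3 - 3 = -8/3 ≈ -2.6667)
(41*I)*36 = (41*(-8/3))*36 = -328/3*36 = -3936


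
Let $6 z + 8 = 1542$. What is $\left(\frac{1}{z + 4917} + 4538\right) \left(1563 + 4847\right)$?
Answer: $\frac{225698301835}{7759} \approx 2.9089 \cdot 10^{7}$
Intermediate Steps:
$z = \frac{767}{3}$ ($z = - \frac{4}{3} + \frac{1}{6} \cdot 1542 = - \frac{4}{3} + 257 = \frac{767}{3} \approx 255.67$)
$\left(\frac{1}{z + 4917} + 4538\right) \left(1563 + 4847\right) = \left(\frac{1}{\frac{767}{3} + 4917} + 4538\right) \left(1563 + 4847\right) = \left(\frac{1}{\frac{15518}{3}} + 4538\right) 6410 = \left(\frac{3}{15518} + 4538\right) 6410 = \frac{70420687}{15518} \cdot 6410 = \frac{225698301835}{7759}$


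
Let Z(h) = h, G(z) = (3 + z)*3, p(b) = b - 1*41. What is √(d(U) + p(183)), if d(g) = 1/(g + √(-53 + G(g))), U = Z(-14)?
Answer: √((1987 - 142*I*√86)/(14 - I*√86)) ≈ 11.914 - 0.0014*I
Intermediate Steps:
p(b) = -41 + b (p(b) = b - 41 = -41 + b)
G(z) = 9 + 3*z
U = -14
d(g) = 1/(g + √(-44 + 3*g)) (d(g) = 1/(g + √(-53 + (9 + 3*g))) = 1/(g + √(-44 + 3*g)))
√(d(U) + p(183)) = √(1/(-14 + √(-44 + 3*(-14))) + (-41 + 183)) = √(1/(-14 + √(-44 - 42)) + 142) = √(1/(-14 + √(-86)) + 142) = √(1/(-14 + I*√86) + 142) = √(142 + 1/(-14 + I*√86))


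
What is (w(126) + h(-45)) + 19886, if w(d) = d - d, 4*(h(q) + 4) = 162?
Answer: 39845/2 ≈ 19923.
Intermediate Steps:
h(q) = 73/2 (h(q) = -4 + (¼)*162 = -4 + 81/2 = 73/2)
w(d) = 0
(w(126) + h(-45)) + 19886 = (0 + 73/2) + 19886 = 73/2 + 19886 = 39845/2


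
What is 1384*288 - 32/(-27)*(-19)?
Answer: 10761376/27 ≈ 3.9857e+5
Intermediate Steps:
1384*288 - 32/(-27)*(-19) = 398592 - 32*(-1/27)*(-19) = 398592 + (32/27)*(-19) = 398592 - 608/27 = 10761376/27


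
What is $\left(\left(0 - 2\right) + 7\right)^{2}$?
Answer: $25$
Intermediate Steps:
$\left(\left(0 - 2\right) + 7\right)^{2} = \left(-2 + 7\right)^{2} = 5^{2} = 25$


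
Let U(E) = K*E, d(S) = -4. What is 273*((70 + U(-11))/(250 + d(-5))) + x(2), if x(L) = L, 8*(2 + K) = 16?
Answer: 3267/41 ≈ 79.683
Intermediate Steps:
K = 0 (K = -2 + (⅛)*16 = -2 + 2 = 0)
U(E) = 0 (U(E) = 0*E = 0)
273*((70 + U(-11))/(250 + d(-5))) + x(2) = 273*((70 + 0)/(250 - 4)) + 2 = 273*(70/246) + 2 = 273*(70*(1/246)) + 2 = 273*(35/123) + 2 = 3185/41 + 2 = 3267/41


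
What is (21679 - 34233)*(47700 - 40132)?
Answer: -95008672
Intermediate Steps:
(21679 - 34233)*(47700 - 40132) = -12554*7568 = -95008672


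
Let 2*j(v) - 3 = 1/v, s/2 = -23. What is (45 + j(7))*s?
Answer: -14996/7 ≈ -2142.3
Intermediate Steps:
s = -46 (s = 2*(-23) = -46)
j(v) = 3/2 + 1/(2*v) (j(v) = 3/2 + (1/v)/2 = 3/2 + 1/(2*v))
(45 + j(7))*s = (45 + (½)*(1 + 3*7)/7)*(-46) = (45 + (½)*(⅐)*(1 + 21))*(-46) = (45 + (½)*(⅐)*22)*(-46) = (45 + 11/7)*(-46) = (326/7)*(-46) = -14996/7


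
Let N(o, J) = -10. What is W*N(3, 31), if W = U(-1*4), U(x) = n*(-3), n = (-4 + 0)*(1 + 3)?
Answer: -480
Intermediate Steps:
n = -16 (n = -4*4 = -16)
U(x) = 48 (U(x) = -16*(-3) = 48)
W = 48
W*N(3, 31) = 48*(-10) = -480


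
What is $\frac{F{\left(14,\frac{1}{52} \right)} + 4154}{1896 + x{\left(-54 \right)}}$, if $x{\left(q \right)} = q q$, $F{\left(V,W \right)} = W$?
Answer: $\frac{72003}{83408} \approx 0.86326$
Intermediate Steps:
$x{\left(q \right)} = q^{2}$
$\frac{F{\left(14,\frac{1}{52} \right)} + 4154}{1896 + x{\left(-54 \right)}} = \frac{\frac{1}{52} + 4154}{1896 + \left(-54\right)^{2}} = \frac{\frac{1}{52} + 4154}{1896 + 2916} = \frac{216009}{52 \cdot 4812} = \frac{216009}{52} \cdot \frac{1}{4812} = \frac{72003}{83408}$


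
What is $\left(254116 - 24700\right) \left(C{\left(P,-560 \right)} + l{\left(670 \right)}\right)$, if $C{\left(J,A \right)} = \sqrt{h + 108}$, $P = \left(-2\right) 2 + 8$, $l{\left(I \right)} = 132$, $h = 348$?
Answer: $30282912 + 458832 \sqrt{114} \approx 3.5182 \cdot 10^{7}$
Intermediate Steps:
$P = 4$ ($P = -4 + 8 = 4$)
$C{\left(J,A \right)} = 2 \sqrt{114}$ ($C{\left(J,A \right)} = \sqrt{348 + 108} = \sqrt{456} = 2 \sqrt{114}$)
$\left(254116 - 24700\right) \left(C{\left(P,-560 \right)} + l{\left(670 \right)}\right) = \left(254116 - 24700\right) \left(2 \sqrt{114} + 132\right) = 229416 \left(132 + 2 \sqrt{114}\right) = 30282912 + 458832 \sqrt{114}$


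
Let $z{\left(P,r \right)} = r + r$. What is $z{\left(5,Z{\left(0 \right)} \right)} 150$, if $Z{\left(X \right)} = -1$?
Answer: $-300$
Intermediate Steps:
$z{\left(P,r \right)} = 2 r$
$z{\left(5,Z{\left(0 \right)} \right)} 150 = 2 \left(-1\right) 150 = \left(-2\right) 150 = -300$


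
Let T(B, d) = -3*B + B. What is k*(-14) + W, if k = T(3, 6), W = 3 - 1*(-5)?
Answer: 92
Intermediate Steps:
W = 8 (W = 3 + 5 = 8)
T(B, d) = -2*B
k = -6 (k = -2*3 = -6)
k*(-14) + W = -6*(-14) + 8 = 84 + 8 = 92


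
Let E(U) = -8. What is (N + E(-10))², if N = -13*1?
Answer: 441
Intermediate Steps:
N = -13
(N + E(-10))² = (-13 - 8)² = (-21)² = 441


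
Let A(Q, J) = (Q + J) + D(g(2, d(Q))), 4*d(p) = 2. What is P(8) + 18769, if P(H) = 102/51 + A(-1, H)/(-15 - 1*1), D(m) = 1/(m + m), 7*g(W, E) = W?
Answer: 1201309/64 ≈ 18770.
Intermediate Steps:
d(p) = ½ (d(p) = (¼)*2 = ½)
g(W, E) = W/7
D(m) = 1/(2*m)
A(Q, J) = 7/4 + J + Q (A(Q, J) = (Q + J) + 1/(2*(((⅐)*2))) = (J + Q) + 1/(2*(2/7)) = (J + Q) + (½)*(7/2) = (J + Q) + 7/4 = 7/4 + J + Q)
P(H) = 125/64 - H/16 (P(H) = 102/51 + (7/4 + H - 1)/(-15 - 1*1) = 102*(1/51) + (¾ + H)/(-15 - 1) = 2 + (¾ + H)/(-16) = 2 + (¾ + H)*(-1/16) = 2 + (-3/64 - H/16) = 125/64 - H/16)
P(8) + 18769 = (125/64 - 1/16*8) + 18769 = (125/64 - ½) + 18769 = 93/64 + 18769 = 1201309/64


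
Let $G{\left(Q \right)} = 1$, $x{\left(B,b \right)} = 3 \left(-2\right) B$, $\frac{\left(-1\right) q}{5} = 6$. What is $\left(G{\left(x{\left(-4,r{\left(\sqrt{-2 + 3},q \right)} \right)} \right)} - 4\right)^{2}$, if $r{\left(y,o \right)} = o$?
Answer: $9$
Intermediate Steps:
$q = -30$ ($q = \left(-5\right) 6 = -30$)
$x{\left(B,b \right)} = - 6 B$
$\left(G{\left(x{\left(-4,r{\left(\sqrt{-2 + 3},q \right)} \right)} \right)} - 4\right)^{2} = \left(1 - 4\right)^{2} = \left(-3\right)^{2} = 9$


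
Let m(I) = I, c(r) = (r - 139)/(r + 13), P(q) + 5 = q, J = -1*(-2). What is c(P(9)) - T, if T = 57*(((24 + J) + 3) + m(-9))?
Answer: -19515/17 ≈ -1147.9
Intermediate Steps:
J = 2
P(q) = -5 + q
c(r) = (-139 + r)/(13 + r)
T = 1140 (T = 57*(((24 + 2) + 3) - 9) = 57*((26 + 3) - 9) = 57*(29 - 9) = 57*20 = 1140)
c(P(9)) - T = (-139 + (-5 + 9))/(13 + (-5 + 9)) - 1*1140 = (-139 + 4)/(13 + 4) - 1140 = -135/17 - 1140 = -19515/17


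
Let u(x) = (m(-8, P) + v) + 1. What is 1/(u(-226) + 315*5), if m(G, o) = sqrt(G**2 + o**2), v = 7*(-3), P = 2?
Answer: 1555/2417957 - 2*sqrt(17)/2417957 ≈ 0.00063969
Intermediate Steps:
v = -21
u(x) = -20 + 2*sqrt(17) (u(x) = (sqrt((-8)**2 + 2**2) - 21) + 1 = (sqrt(64 + 4) - 21) + 1 = (sqrt(68) - 21) + 1 = (2*sqrt(17) - 21) + 1 = (-21 + 2*sqrt(17)) + 1 = -20 + 2*sqrt(17))
1/(u(-226) + 315*5) = 1/((-20 + 2*sqrt(17)) + 315*5) = 1/((-20 + 2*sqrt(17)) + 1575) = 1/(1555 + 2*sqrt(17))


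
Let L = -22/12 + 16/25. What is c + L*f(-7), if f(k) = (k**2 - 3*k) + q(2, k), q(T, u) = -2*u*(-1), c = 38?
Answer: -2162/75 ≈ -28.827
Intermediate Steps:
q(T, u) = 2*u
f(k) = k**2 - k (f(k) = (k**2 - 3*k) + 2*k = k**2 - k)
L = -179/150 (L = -22*1/12 + 16*(1/25) = -11/6 + 16/25 = -179/150 ≈ -1.1933)
c + L*f(-7) = 38 - (-1253)*(-1 - 7)/150 = 38 - (-1253)*(-8)/150 = 38 - 179/150*56 = 38 - 5012/75 = -2162/75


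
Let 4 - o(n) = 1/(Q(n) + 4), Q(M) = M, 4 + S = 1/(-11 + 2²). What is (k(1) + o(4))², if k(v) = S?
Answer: 225/3136 ≈ 0.071747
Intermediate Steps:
S = -29/7 (S = -4 + 1/(-11 + 2²) = -4 + 1/(-11 + 4) = -4 + 1/(-7) = -4 - ⅐ = -29/7 ≈ -4.1429)
o(n) = 4 - 1/(4 + n) (o(n) = 4 - 1/(n + 4) = 4 - 1/(4 + n))
k(v) = -29/7
(k(1) + o(4))² = (-29/7 + (15 + 4*4)/(4 + 4))² = (-29/7 + (15 + 16)/8)² = (-29/7 + (⅛)*31)² = (-29/7 + 31/8)² = (-15/56)² = 225/3136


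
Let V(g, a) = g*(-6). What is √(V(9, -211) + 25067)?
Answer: √25013 ≈ 158.16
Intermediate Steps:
V(g, a) = -6*g
√(V(9, -211) + 25067) = √(-6*9 + 25067) = √(-54 + 25067) = √25013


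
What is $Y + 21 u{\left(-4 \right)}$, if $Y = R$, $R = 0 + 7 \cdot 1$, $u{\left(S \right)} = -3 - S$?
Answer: $28$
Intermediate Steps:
$R = 7$ ($R = 0 + 7 = 7$)
$Y = 7$
$Y + 21 u{\left(-4 \right)} = 7 + 21 \left(-3 - -4\right) = 7 + 21 \left(-3 + 4\right) = 7 + 21 \cdot 1 = 7 + 21 = 28$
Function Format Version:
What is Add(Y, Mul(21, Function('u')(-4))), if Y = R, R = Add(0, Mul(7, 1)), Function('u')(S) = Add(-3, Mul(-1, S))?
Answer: 28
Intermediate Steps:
R = 7 (R = Add(0, 7) = 7)
Y = 7
Add(Y, Mul(21, Function('u')(-4))) = Add(7, Mul(21, Add(-3, Mul(-1, -4)))) = Add(7, Mul(21, Add(-3, 4))) = Add(7, Mul(21, 1)) = Add(7, 21) = 28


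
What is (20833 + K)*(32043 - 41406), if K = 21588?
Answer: -397187823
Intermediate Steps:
(20833 + K)*(32043 - 41406) = (20833 + 21588)*(32043 - 41406) = 42421*(-9363) = -397187823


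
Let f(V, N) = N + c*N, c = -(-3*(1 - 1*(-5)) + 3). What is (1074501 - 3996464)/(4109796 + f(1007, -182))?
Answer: -2921963/4106884 ≈ -0.71148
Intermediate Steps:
c = 15 (c = -(-3*(1 + 5) + 3) = -(-3*6 + 3) = -(-18 + 3) = -1*(-15) = 15)
f(V, N) = 16*N (f(V, N) = N + 15*N = 16*N)
(1074501 - 3996464)/(4109796 + f(1007, -182)) = (1074501 - 3996464)/(4109796 + 16*(-182)) = -2921963/(4109796 - 2912) = -2921963/4106884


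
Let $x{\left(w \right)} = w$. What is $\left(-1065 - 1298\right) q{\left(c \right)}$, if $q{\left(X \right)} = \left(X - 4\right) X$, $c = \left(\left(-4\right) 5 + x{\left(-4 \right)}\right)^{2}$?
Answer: $-778542336$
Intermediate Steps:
$c = 576$ ($c = \left(\left(-4\right) 5 - 4\right)^{2} = \left(-20 - 4\right)^{2} = \left(-24\right)^{2} = 576$)
$q{\left(X \right)} = X \left(-4 + X\right)$ ($q{\left(X \right)} = \left(-4 + X\right) X = X \left(-4 + X\right)$)
$\left(-1065 - 1298\right) q{\left(c \right)} = \left(-1065 - 1298\right) 576 \left(-4 + 576\right) = - 2363 \cdot 576 \cdot 572 = \left(-2363\right) 329472 = -778542336$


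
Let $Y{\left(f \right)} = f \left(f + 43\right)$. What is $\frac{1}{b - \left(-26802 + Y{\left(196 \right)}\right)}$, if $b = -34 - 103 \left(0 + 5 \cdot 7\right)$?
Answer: $- \frac{1}{23681} \approx -4.2228 \cdot 10^{-5}$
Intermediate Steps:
$Y{\left(f \right)} = f \left(43 + f\right)$
$b = -3639$ ($b = -34 - 103 \left(0 + 35\right) = -34 - 3605 = -3639$)
$\frac{1}{b - \left(-26802 + Y{\left(196 \right)}\right)} = \frac{1}{-3639 + \left(26802 - 196 \left(43 + 196\right)\right)} = \frac{1}{-3639 + \left(26802 - 196 \cdot 239\right)} = \frac{1}{-3639 + \left(26802 - 46844\right)} = \frac{1}{-3639 - 20042} = \frac{1}{-23681} = - \frac{1}{23681}$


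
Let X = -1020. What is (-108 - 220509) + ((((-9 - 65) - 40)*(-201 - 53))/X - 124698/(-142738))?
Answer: -1338510160937/6066365 ≈ -2.2064e+5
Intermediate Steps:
(-108 - 220509) + ((((-9 - 65) - 40)*(-201 - 53))/X - 124698/(-142738)) = (-108 - 220509) + ((((-9 - 65) - 40)*(-201 - 53))/(-1020) - 124698/(-142738)) = -220617 + (((-74 - 40)*(-254))*(-1/1020) - 124698*(-1/142738)) = -220617 + (-114*(-254)*(-1/1020) + 62349/71369) = -220617 + (28956*(-1/1020) + 62349/71369) = -220617 + (-2413/85 + 62349/71369) = -220617 - 166913732/6066365 = -1338510160937/6066365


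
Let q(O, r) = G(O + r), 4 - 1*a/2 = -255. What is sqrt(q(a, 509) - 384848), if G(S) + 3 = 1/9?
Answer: I*sqrt(3463658)/3 ≈ 620.36*I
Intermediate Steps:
a = 518 (a = 8 - 2*(-255) = 8 + 510 = 518)
G(S) = -26/9 (G(S) = -3 + 1/9 = -26/9)
q(O, r) = -26/9
sqrt(q(a, 509) - 384848) = sqrt(-26/9 - 384848) = sqrt(-3463658/9) = I*sqrt(3463658)/3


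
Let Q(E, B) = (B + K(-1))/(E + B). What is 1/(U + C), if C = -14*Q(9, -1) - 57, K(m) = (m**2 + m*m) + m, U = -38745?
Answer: -1/38802 ≈ -2.5772e-5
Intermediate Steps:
K(m) = m + 2*m**2 (K(m) = (m**2 + m**2) + m = 2*m**2 + m = m + 2*m**2)
Q(E, B) = (1 + B)/(B + E) (Q(E, B) = (B - (1 + 2*(-1)))/(E + B) = (B - (1 - 2))/(B + E) = (B - 1*(-1))/(B + E) = (B + 1)/(B + E) = (1 + B)/(B + E))
C = -57 (C = -14*(1 - 1)/(-1 + 9) - 57 = -14*0/8 - 57 = -7*0/4 - 57 = -14*0 - 57 = 0 - 57 = -57)
1/(U + C) = 1/(-38745 - 57) = 1/(-38802) = -1/38802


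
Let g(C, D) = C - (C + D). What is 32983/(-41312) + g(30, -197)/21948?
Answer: -178943105/226678944 ≈ -0.78941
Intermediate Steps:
g(C, D) = -D (g(C, D) = C + (-C - D) = -D)
32983/(-41312) + g(30, -197)/21948 = 32983/(-41312) - 1*(-197)/21948 = 32983*(-1/41312) + 197*(1/21948) = -32983/41312 + 197/21948 = -178943105/226678944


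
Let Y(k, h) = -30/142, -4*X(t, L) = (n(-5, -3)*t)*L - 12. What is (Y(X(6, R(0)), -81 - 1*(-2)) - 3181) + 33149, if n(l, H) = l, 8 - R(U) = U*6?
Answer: 2127713/71 ≈ 29968.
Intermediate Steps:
R(U) = 8 - 6*U (R(U) = 8 - U*6 = 8 - 6*U)
X(t, L) = 3 + 5*L*t/4 (X(t, L) = -((-5*t)*L - 12)/4 = -(-5*L*t - 12)/4 = -(-12 - 5*L*t)/4 = 3 + 5*L*t/4)
Y(k, h) = -15/71 (Y(k, h) = -30*1/142 = -15/71)
(Y(X(6, R(0)), -81 - 1*(-2)) - 3181) + 33149 = (-15/71 - 3181) + 33149 = -225866/71 + 33149 = 2127713/71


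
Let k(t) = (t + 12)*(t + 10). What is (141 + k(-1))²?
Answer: 57600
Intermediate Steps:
k(t) = (10 + t)*(12 + t) (k(t) = (12 + t)*(10 + t) = (10 + t)*(12 + t))
(141 + k(-1))² = (141 + (120 + (-1)² + 22*(-1)))² = (141 + (120 + 1 - 22))² = (141 + 99)² = 240² = 57600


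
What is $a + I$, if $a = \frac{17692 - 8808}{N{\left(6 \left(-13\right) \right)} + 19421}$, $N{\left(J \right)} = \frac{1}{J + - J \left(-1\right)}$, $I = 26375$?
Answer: $\frac{79909064029}{3029675} \approx 26375.0$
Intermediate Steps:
$N{\left(J \right)} = \frac{1}{2 J}$ ($N{\left(J \right)} = \frac{1}{J + J} = \frac{1}{2 J}$)
$a = \frac{1385904}{3029675}$ ($a = \frac{17692 - 8808}{\frac{1}{2 \cdot 6 \left(-13\right)} + 19421} = \frac{17692 - 8808}{\frac{1}{2 \left(-78\right)} + 19421} = \frac{8884}{\frac{1}{2} \left(- \frac{1}{78}\right) + 19421} = \frac{8884}{- \frac{1}{156} + 19421} = \frac{8884}{\frac{3029675}{156}} = 8884 \cdot \frac{156}{3029675} = \frac{1385904}{3029675} \approx 0.45744$)
$a + I = \frac{1385904}{3029675} + 26375 = \frac{79909064029}{3029675}$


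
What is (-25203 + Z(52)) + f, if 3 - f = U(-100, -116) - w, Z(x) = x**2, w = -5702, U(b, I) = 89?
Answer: -28287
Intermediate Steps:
f = -5788 (f = 3 - (89 - 1*(-5702)) = 3 - (89 + 5702) = 3 - 1*5791 = 3 - 5791 = -5788)
(-25203 + Z(52)) + f = (-25203 + 52**2) - 5788 = (-25203 + 2704) - 5788 = -22499 - 5788 = -28287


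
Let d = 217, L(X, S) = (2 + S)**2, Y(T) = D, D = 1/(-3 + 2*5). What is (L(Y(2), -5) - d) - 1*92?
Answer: -300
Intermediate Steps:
D = 1/7 (D = 1/(-3 + 10) = 1/7 ≈ 0.14286)
Y(T) = 1/7
(L(Y(2), -5) - d) - 1*92 = ((2 - 5)**2 - 1*217) - 1*92 = ((-3)**2 - 217) - 92 = (9 - 217) - 92 = -208 - 92 = -300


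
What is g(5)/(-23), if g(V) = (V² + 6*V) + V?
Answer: -60/23 ≈ -2.6087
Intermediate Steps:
g(V) = V² + 7*V
g(5)/(-23) = (5*(7 + 5))/(-23) = -5*12/23 = -1/23*60 = -60/23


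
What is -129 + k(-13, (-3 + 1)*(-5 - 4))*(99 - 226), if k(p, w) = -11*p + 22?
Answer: -21084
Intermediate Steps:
k(p, w) = 22 - 11*p
-129 + k(-13, (-3 + 1)*(-5 - 4))*(99 - 226) = -129 + (22 - 11*(-13))*(99 - 226) = -129 + (22 + 143)*(-127) = -129 + 165*(-127) = -129 - 20955 = -21084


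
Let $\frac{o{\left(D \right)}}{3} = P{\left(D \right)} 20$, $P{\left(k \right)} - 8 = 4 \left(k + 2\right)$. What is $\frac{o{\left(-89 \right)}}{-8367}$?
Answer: $\frac{6800}{2789} \approx 2.4381$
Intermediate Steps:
$P{\left(k \right)} = 16 + 4 k$ ($P{\left(k \right)} = 8 + 4 \left(k + 2\right) = 8 + 4 \left(2 + k\right) = 8 + \left(8 + 4 k\right) = 16 + 4 k$)
$o{\left(D \right)} = 960 + 240 D$ ($o{\left(D \right)} = 3 \left(16 + 4 D\right) 20 = 3 \left(320 + 80 D\right) = 960 + 240 D$)
$\frac{o{\left(-89 \right)}}{-8367} = \frac{960 + 240 \left(-89\right)}{-8367} = \left(960 - 21360\right) \left(- \frac{1}{8367}\right) = \left(-20400\right) \left(- \frac{1}{8367}\right) = \frac{6800}{2789}$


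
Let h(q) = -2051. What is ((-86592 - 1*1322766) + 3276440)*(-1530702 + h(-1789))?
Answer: -2861775536746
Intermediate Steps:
((-86592 - 1*1322766) + 3276440)*(-1530702 + h(-1789)) = ((-86592 - 1*1322766) + 3276440)*(-1530702 - 2051) = ((-86592 - 1322766) + 3276440)*(-1532753) = (-1409358 + 3276440)*(-1532753) = 1867082*(-1532753) = -2861775536746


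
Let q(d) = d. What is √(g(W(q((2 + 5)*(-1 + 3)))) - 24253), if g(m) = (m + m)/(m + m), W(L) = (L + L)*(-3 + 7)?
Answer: 2*I*√6063 ≈ 155.73*I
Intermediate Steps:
W(L) = 8*L (W(L) = (2*L)*4 = 8*L)
g(m) = 1 (g(m) = (2*m)/((2*m)) = (2*m)*(1/(2*m)) = 1)
√(g(W(q((2 + 5)*(-1 + 3)))) - 24253) = √(1 - 24253) = √(-24252) = 2*I*√6063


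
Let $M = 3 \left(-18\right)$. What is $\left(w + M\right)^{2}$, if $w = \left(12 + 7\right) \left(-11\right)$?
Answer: $69169$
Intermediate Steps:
$w = -209$ ($w = 19 \left(-11\right) = -209$)
$M = -54$
$\left(w + M\right)^{2} = \left(-209 - 54\right)^{2} = \left(-263\right)^{2} = 69169$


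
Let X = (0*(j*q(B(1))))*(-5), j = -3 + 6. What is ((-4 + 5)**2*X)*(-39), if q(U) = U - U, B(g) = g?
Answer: 0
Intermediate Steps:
j = 3
q(U) = 0
X = 0 (X = (0*(3*0))*(-5) = (0*0)*(-5) = 0*(-5) = 0)
((-4 + 5)**2*X)*(-39) = ((-4 + 5)**2*0)*(-39) = (1**2*0)*(-39) = (1*0)*(-39) = 0*(-39) = 0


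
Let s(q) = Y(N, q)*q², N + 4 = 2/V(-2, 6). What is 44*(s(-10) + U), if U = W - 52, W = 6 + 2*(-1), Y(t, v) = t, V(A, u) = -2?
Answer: -24112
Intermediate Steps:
N = -5 (N = -4 + 2/(-2) = -4 + 2*(-½) = -4 - 1 = -5)
s(q) = -5*q²
W = 4 (W = 6 - 2 = 4)
U = -48 (U = 4 - 52 = -48)
44*(s(-10) + U) = 44*(-5*(-10)² - 48) = 44*(-5*100 - 48) = 44*(-500 - 48) = 44*(-548) = -24112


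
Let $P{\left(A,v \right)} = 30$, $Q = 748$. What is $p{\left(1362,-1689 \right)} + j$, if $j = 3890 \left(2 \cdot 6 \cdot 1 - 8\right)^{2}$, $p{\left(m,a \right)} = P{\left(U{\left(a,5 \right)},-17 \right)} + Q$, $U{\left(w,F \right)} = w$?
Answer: $63018$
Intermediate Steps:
$p{\left(m,a \right)} = 778$ ($p{\left(m,a \right)} = 30 + 748 = 778$)
$j = 62240$ ($j = 3890 \left(12 \cdot 1 - 8\right)^{2} = 3890 \left(12 - 8\right)^{2} = 3890 \cdot 4^{2} = 3890 \cdot 16 = 62240$)
$p{\left(1362,-1689 \right)} + j = 778 + 62240 = 63018$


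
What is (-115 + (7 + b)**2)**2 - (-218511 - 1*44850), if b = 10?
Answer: 293637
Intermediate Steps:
(-115 + (7 + b)**2)**2 - (-218511 - 1*44850) = (-115 + (7 + 10)**2)**2 - (-218511 - 1*44850) = (-115 + 17**2)**2 - (-218511 - 44850) = (-115 + 289)**2 - 1*(-263361) = 174**2 + 263361 = 30276 + 263361 = 293637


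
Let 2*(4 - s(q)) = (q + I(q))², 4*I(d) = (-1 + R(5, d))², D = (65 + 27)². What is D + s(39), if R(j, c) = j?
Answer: 15087/2 ≈ 7543.5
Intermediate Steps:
D = 8464 (D = 92² = 8464)
I(d) = 4 (I(d) = (-1 + 5)²/4 = (¼)*4² = (¼)*16 = 4)
s(q) = 4 - (4 + q)²/2 (s(q) = 4 - (q + 4)²/2 = 4 - (4 + q)²/2)
D + s(39) = 8464 + (4 - (4 + 39)²/2) = 8464 + (4 - ½*43²) = 8464 + (4 - ½*1849) = 8464 + (4 - 1849/2) = 8464 - 1841/2 = 15087/2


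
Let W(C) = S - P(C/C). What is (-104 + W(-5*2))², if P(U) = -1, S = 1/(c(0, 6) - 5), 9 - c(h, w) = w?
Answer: 42849/4 ≈ 10712.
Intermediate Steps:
c(h, w) = 9 - w
S = -½ (S = 1/((9 - 1*6) - 5) = 1/((9 - 6) - 5) = 1/(3 - 5) = 1/(-2) = -½ ≈ -0.50000)
W(C) = ½ (W(C) = -½ - 1*(-1) = -½ + 1 = ½)
(-104 + W(-5*2))² = (-104 + ½)² = (-207/2)² = 42849/4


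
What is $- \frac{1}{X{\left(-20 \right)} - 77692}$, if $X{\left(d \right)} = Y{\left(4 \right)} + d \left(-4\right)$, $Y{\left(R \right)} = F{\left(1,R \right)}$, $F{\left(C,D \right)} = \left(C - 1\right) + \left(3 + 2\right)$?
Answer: $\frac{1}{77607} \approx 1.2885 \cdot 10^{-5}$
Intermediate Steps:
$F{\left(C,D \right)} = 4 + C$ ($F{\left(C,D \right)} = \left(-1 + C\right) + 5 = 4 + C$)
$Y{\left(R \right)} = 5$ ($Y{\left(R \right)} = 4 + 1 = 5$)
$X{\left(d \right)} = 5 - 4 d$ ($X{\left(d \right)} = 5 + d \left(-4\right) = 5 - 4 d$)
$- \frac{1}{X{\left(-20 \right)} - 77692} = - \frac{1}{\left(5 - -80\right) - 77692} = - \frac{1}{\left(5 + 80\right) - 77692} = - \frac{1}{85 - 77692} = - \frac{1}{-77607} = \left(-1\right) \left(- \frac{1}{77607}\right) = \frac{1}{77607}$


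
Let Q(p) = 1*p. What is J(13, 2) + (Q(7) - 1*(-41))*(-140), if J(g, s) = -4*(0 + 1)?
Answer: -6724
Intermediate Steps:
J(g, s) = -4 (J(g, s) = -4*1 = -4)
Q(p) = p
J(13, 2) + (Q(7) - 1*(-41))*(-140) = -4 + (7 - 1*(-41))*(-140) = -4 + (7 + 41)*(-140) = -4 + 48*(-140) = -4 - 6720 = -6724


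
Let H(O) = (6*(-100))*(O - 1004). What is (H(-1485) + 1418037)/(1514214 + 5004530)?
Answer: 2911437/6518744 ≈ 0.44663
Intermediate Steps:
H(O) = 602400 - 600*O (H(O) = -600*(-1004 + O) = 602400 - 600*O)
(H(-1485) + 1418037)/(1514214 + 5004530) = ((602400 - 600*(-1485)) + 1418037)/(1514214 + 5004530) = ((602400 + 891000) + 1418037)/6518744 = (1493400 + 1418037)*(1/6518744) = 2911437*(1/6518744) = 2911437/6518744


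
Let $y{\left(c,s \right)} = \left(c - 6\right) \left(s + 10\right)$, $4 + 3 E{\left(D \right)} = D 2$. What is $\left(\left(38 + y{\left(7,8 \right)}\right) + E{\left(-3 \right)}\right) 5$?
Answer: $\frac{790}{3} \approx 263.33$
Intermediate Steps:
$E{\left(D \right)} = - \frac{4}{3} + \frac{2 D}{3}$ ($E{\left(D \right)} = - \frac{4}{3} + \frac{D 2}{3} = - \frac{4}{3} + \frac{2 D}{3}$)
$y{\left(c,s \right)} = \left(-6 + c\right) \left(10 + s\right)$
$\left(\left(38 + y{\left(7,8 \right)}\right) + E{\left(-3 \right)}\right) 5 = \left(\left(38 + \left(-60 - 48 + 10 \cdot 7 + 7 \cdot 8\right)\right) + \left(- \frac{4}{3} + \frac{2}{3} \left(-3\right)\right)\right) 5 = \left(\left(38 + \left(-60 - 48 + 70 + 56\right)\right) - \frac{10}{3}\right) 5 = \left(\left(38 + 18\right) - \frac{10}{3}\right) 5 = \left(56 - \frac{10}{3}\right) 5 = \frac{158}{3} \cdot 5 = \frac{790}{3}$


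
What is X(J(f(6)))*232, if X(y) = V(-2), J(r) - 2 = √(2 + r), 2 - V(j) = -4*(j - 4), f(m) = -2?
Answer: -5104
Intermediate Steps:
V(j) = -14 + 4*j (V(j) = 2 - (-4)*(j - 4) = 2 - (-4)*(-4 + j) = 2 - (16 - 4*j) = 2 + (-16 + 4*j) = -14 + 4*j)
J(r) = 2 + √(2 + r)
X(y) = -22 (X(y) = -14 + 4*(-2) = -14 - 8 = -22)
X(J(f(6)))*232 = -22*232 = -5104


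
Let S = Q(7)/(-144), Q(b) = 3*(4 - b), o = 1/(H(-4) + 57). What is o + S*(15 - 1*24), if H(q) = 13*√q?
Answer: -34413/62800 - 26*I/3925 ≈ -0.54798 - 0.0066242*I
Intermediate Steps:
o = (57 - 26*I)/3925 (o = 1/(13*√(-4) + 57) = 1/(13*(2*I) + 57) = 1/(26*I + 57) = 1/(57 + 26*I) = (57 - 26*I)/3925 ≈ 0.014522 - 0.0066242*I)
Q(b) = 12 - 3*b
S = 1/16 (S = (12 - 3*7)/(-144) = (12 - 21)*(-1/144) = -9*(-1/144) = 1/16 ≈ 0.062500)
o + S*(15 - 1*24) = (57/3925 - 26*I/3925) + (15 - 1*24)/16 = (57/3925 - 26*I/3925) + (15 - 24)/16 = (57/3925 - 26*I/3925) + (1/16)*(-9) = (57/3925 - 26*I/3925) - 9/16 = -34413/62800 - 26*I/3925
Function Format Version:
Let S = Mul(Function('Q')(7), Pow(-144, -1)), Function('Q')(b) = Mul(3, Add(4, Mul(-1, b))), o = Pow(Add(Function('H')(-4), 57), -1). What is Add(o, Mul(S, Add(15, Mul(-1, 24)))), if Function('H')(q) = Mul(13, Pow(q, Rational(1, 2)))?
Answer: Add(Rational(-34413, 62800), Mul(Rational(-26, 3925), I)) ≈ Add(-0.54798, Mul(-0.0066242, I))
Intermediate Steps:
o = Mul(Rational(1, 3925), Add(57, Mul(-26, I))) (o = Pow(Add(Mul(13, Pow(-4, Rational(1, 2))), 57), -1) = Pow(Add(Mul(13, Mul(2, I)), 57), -1) = Pow(Add(Mul(26, I), 57), -1) = Pow(Add(57, Mul(26, I)), -1) = Mul(Rational(1, 3925), Add(57, Mul(-26, I))) ≈ Add(0.014522, Mul(-0.0066242, I)))
Function('Q')(b) = Add(12, Mul(-3, b))
S = Rational(1, 16) (S = Mul(Add(12, Mul(-3, 7)), Pow(-144, -1)) = Mul(Add(12, -21), Rational(-1, 144)) = Mul(-9, Rational(-1, 144)) = Rational(1, 16) ≈ 0.062500)
Add(o, Mul(S, Add(15, Mul(-1, 24)))) = Add(Add(Rational(57, 3925), Mul(Rational(-26, 3925), I)), Mul(Rational(1, 16), Add(15, Mul(-1, 24)))) = Add(Add(Rational(57, 3925), Mul(Rational(-26, 3925), I)), Mul(Rational(1, 16), Add(15, -24))) = Add(Add(Rational(57, 3925), Mul(Rational(-26, 3925), I)), Mul(Rational(1, 16), -9)) = Add(Add(Rational(57, 3925), Mul(Rational(-26, 3925), I)), Rational(-9, 16)) = Add(Rational(-34413, 62800), Mul(Rational(-26, 3925), I))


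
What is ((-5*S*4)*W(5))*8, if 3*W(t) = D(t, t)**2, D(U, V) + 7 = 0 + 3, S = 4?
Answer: -10240/3 ≈ -3413.3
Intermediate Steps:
D(U, V) = -4 (D(U, V) = -7 + (0 + 3) = -7 + 3 = -4)
W(t) = 16/3 (W(t) = (1/3)*(-4)**2 = (1/3)*16 = 16/3)
((-5*S*4)*W(5))*8 = ((-5*4*4)*(16/3))*8 = (-20*4*(16/3))*8 = -80*16/3*8 = -1280/3*8 = -10240/3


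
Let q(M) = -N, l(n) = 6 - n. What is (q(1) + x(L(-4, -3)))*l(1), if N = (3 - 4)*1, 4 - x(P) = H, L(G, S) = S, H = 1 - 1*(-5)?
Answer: -5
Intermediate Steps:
H = 6 (H = 1 + 5 = 6)
x(P) = -2 (x(P) = 4 - 1*6 = 4 - 6 = -2)
N = -1 (N = -1*1 = -1)
q(M) = 1 (q(M) = -1*(-1) = 1)
(q(1) + x(L(-4, -3)))*l(1) = (1 - 2)*(6 - 1*1) = -(6 - 1) = -1*5 = -5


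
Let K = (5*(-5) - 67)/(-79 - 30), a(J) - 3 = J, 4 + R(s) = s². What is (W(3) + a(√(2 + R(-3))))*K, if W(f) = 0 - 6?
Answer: -276/109 + 92*√7/109 ≈ -0.29900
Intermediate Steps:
R(s) = -4 + s²
a(J) = 3 + J
W(f) = -6
K = 92/109 (K = (-25 - 67)/(-109) = -92*(-1/109) = 92/109 ≈ 0.84404)
(W(3) + a(√(2 + R(-3))))*K = (-6 + (3 + √(2 + (-4 + (-3)²))))*(92/109) = (-6 + (3 + √(2 + (-4 + 9))))*(92/109) = (-6 + (3 + √(2 + 5)))*(92/109) = (-6 + (3 + √7))*(92/109) = (-3 + √7)*(92/109) = -276/109 + 92*√7/109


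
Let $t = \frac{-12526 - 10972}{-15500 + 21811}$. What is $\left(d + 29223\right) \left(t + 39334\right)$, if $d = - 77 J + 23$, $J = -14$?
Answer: $\frac{7526822413824}{6311} \approx 1.1927 \cdot 10^{9}$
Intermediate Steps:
$d = 1101$ ($d = \left(-77\right) \left(-14\right) + 23 = 1078 + 23 = 1101$)
$t = - \frac{23498}{6311} \approx -3.7233$
$\left(d + 29223\right) \left(t + 39334\right) = \left(1101 + 29223\right) \left(- \frac{23498}{6311} + 39334\right) = 30324 \cdot \frac{248213376}{6311} = \frac{7526822413824}{6311}$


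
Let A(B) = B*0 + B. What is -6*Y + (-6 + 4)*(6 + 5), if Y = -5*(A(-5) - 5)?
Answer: -322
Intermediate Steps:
A(B) = B (A(B) = 0 + B = B)
Y = 50 (Y = -5*(-5 - 5) = -5*(-10) = 50)
-6*Y + (-6 + 4)*(6 + 5) = -6*50 + (-6 + 4)*(6 + 5) = -300 - 2*11 = -300 - 22 = -322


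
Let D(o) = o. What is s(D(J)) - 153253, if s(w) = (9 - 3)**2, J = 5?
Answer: -153217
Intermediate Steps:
s(w) = 36 (s(w) = 6**2 = 36)
s(D(J)) - 153253 = 36 - 153253 = -153217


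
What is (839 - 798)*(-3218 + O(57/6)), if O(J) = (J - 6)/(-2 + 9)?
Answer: -263835/2 ≈ -1.3192e+5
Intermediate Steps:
O(J) = -6/7 + J/7 (O(J) = (-6 + J)/7 = (-6 + J)*(⅐) = -6/7 + J/7)
(839 - 798)*(-3218 + O(57/6)) = (839 - 798)*(-3218 + (-6/7 + (57/6)/7)) = 41*(-3218 + (-6/7 + (57*(⅙))/7)) = 41*(-3218 + (-6/7 + (⅐)*(19/2))) = 41*(-3218 + (-6/7 + 19/14)) = 41*(-3218 + ½) = 41*(-6435/2) = -263835/2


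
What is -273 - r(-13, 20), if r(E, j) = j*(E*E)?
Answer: -3653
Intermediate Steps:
r(E, j) = j*E²
-273 - r(-13, 20) = -273 - 20*(-13)² = -273 - 20*169 = -273 - 1*3380 = -273 - 3380 = -3653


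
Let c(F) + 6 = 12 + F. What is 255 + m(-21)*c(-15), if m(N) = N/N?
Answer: 246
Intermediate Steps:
m(N) = 1
c(F) = 6 + F (c(F) = -6 + (12 + F) = 6 + F)
255 + m(-21)*c(-15) = 255 + 1*(6 - 15) = 255 + 1*(-9) = 255 - 9 = 246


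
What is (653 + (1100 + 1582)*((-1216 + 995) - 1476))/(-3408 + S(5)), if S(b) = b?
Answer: 4550701/3403 ≈ 1337.3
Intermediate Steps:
(653 + (1100 + 1582)*((-1216 + 995) - 1476))/(-3408 + S(5)) = (653 + (1100 + 1582)*((-1216 + 995) - 1476))/(-3408 + 5) = (653 + 2682*(-221 - 1476))/(-3403) = (653 + 2682*(-1697))*(-1/3403) = (653 - 4551354)*(-1/3403) = -4550701*(-1/3403) = 4550701/3403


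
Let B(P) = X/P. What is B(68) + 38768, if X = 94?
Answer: 1318159/34 ≈ 38769.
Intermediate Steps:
B(P) = 94/P
B(68) + 38768 = 94/68 + 38768 = 94*(1/68) + 38768 = 47/34 + 38768 = 1318159/34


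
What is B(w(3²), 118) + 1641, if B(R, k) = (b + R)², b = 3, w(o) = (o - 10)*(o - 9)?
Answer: 1650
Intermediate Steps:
w(o) = (-10 + o)*(-9 + o)
B(R, k) = (3 + R)²
B(w(3²), 118) + 1641 = (3 + (90 + (3²)² - 19*3²))² + 1641 = (3 + (90 + 9² - 19*9))² + 1641 = (3 + (90 + 81 - 171))² + 1641 = (3 + 0)² + 1641 = 3² + 1641 = 9 + 1641 = 1650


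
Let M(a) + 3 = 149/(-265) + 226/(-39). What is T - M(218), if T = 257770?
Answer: 2664149656/10335 ≈ 2.5778e+5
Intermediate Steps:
M(a) = -96706/10335 (M(a) = -3 + (149/(-265) + 226/(-39)) = -3 + (149*(-1/265) + 226*(-1/39)) = -3 + (-149/265 - 226/39) = -3 - 65701/10335 = -96706/10335)
T - M(218) = 257770 - 1*(-96706/10335) = 257770 + 96706/10335 = 2664149656/10335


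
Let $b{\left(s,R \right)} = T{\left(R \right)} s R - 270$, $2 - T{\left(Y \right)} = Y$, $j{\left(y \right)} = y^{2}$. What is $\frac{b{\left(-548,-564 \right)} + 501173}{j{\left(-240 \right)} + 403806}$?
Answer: $\frac{175435655}{461406} \approx 380.22$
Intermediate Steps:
$T{\left(Y \right)} = 2 - Y$
$b{\left(s,R \right)} = -270 + R s \left(2 - R\right)$ ($b{\left(s,R \right)} = \left(2 - R\right) s R - 270 = s \left(2 - R\right) R - 270 = R s \left(2 - R\right) - 270 = -270 + R s \left(2 - R\right)$)
$\frac{b{\left(-548,-564 \right)} + 501173}{j{\left(-240 \right)} + 403806} = \frac{\left(-270 - \left(-564\right) \left(-548\right) \left(-2 - 564\right)\right) + 501173}{\left(-240\right)^{2} + 403806} = \frac{\left(-270 - \left(-564\right) \left(-548\right) \left(-566\right)\right) + 501173}{57600 + 403806} = \frac{\left(-270 + 174934752\right) + 501173}{461406} = \left(174934482 + 501173\right) \frac{1}{461406} = 175435655 \cdot \frac{1}{461406} = \frac{175435655}{461406}$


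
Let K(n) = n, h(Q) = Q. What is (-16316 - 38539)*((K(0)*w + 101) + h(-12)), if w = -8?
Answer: -4882095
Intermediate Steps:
(-16316 - 38539)*((K(0)*w + 101) + h(-12)) = (-16316 - 38539)*((0*(-8) + 101) - 12) = -54855*((0 + 101) - 12) = -54855*(101 - 12) = -54855*89 = -4882095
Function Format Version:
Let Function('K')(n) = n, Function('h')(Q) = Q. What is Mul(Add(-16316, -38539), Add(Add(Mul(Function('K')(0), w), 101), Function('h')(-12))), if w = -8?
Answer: -4882095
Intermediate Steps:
Mul(Add(-16316, -38539), Add(Add(Mul(Function('K')(0), w), 101), Function('h')(-12))) = Mul(Add(-16316, -38539), Add(Add(Mul(0, -8), 101), -12)) = Mul(-54855, Add(Add(0, 101), -12)) = Mul(-54855, Add(101, -12)) = Mul(-54855, 89) = -4882095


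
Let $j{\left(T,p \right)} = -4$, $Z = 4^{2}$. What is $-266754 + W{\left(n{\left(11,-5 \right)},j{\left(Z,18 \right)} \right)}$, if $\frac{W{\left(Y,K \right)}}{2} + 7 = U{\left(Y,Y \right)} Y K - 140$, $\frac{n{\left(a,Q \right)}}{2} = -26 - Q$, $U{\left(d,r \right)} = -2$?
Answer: $-267720$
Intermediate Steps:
$Z = 16$
$n{\left(a,Q \right)} = -52 - 2 Q$ ($n{\left(a,Q \right)} = 2 \left(-26 - Q\right) = -52 - 2 Q$)
$W{\left(Y,K \right)} = -294 - 4 K Y$ ($W{\left(Y,K \right)} = -14 + 2 \left(- 2 Y K - 140\right) = -14 + 2 \left(- 2 K Y - 140\right) = -14 + 2 \left(-140 - 2 K Y\right) = -14 - \left(280 + 4 K Y\right) = -294 - 4 K Y$)
$-266754 + W{\left(n{\left(11,-5 \right)},j{\left(Z,18 \right)} \right)} = -266754 - \left(294 - 16 \left(-52 - -10\right)\right) = -266754 - \left(294 - 16 \left(-52 + 10\right)\right) = -266754 - \left(294 - -672\right) = -266754 - 966 = -267720$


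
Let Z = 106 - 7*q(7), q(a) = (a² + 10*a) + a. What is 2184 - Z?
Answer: 2960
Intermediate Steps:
q(a) = a² + 11*a
Z = -776 (Z = 106 - 49*(11 + 7) = 106 - 49*18 = 106 - 7*126 = 106 - 882 = -776)
2184 - Z = 2184 - 1*(-776) = 2184 + 776 = 2960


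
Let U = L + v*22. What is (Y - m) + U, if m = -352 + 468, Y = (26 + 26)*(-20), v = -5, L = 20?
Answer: -1246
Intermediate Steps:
Y = -1040 (Y = 52*(-20) = -1040)
U = -90 (U = 20 - 5*22 = 20 - 110 = -90)
m = 116
(Y - m) + U = (-1040 - 1*116) - 90 = (-1040 - 116) - 90 = -1156 - 90 = -1246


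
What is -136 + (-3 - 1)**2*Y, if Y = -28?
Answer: -584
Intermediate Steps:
-136 + (-3 - 1)**2*Y = -136 + (-3 - 1)**2*(-28) = -136 + (-4)**2*(-28) = -136 + 16*(-28) = -136 - 448 = -584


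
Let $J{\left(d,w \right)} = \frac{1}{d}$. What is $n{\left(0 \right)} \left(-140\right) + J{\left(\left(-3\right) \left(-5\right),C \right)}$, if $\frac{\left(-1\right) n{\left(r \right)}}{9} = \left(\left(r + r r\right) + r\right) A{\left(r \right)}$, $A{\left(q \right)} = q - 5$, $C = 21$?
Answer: $\frac{1}{15} \approx 0.066667$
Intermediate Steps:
$A{\left(q \right)} = -5 + q$
$n{\left(r \right)} = - 9 \left(-5 + r\right) \left(r^{2} + 2 r\right)$ ($n{\left(r \right)} = - 9 \left(\left(r + r r\right) + r\right) \left(-5 + r\right) = - 9 \left(\left(r + r^{2}\right) + r\right) \left(-5 + r\right) = - 9 \left(r^{2} + 2 r\right) \left(-5 + r\right) = - 9 \left(-5 + r\right) \left(r^{2} + 2 r\right)$)
$n{\left(0 \right)} \left(-140\right) + J{\left(\left(-3\right) \left(-5\right),C \right)} = \left(-9\right) 0 \left(-5 + 0\right) \left(2 + 0\right) \left(-140\right) + \frac{1}{\left(-3\right) \left(-5\right)} = \left(-9\right) 0 \left(-5\right) 2 \left(-140\right) + \frac{1}{15} = 0 \left(-140\right) + \frac{1}{15} = 0 + \frac{1}{15} = \frac{1}{15}$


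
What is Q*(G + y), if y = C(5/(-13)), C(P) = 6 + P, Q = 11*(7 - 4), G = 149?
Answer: 66330/13 ≈ 5102.3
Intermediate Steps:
Q = 33 (Q = 11*3 = 33)
y = 73/13 (y = 6 + 5/(-13) = 6 + 5*(-1/13) = 6 - 5/13 = 73/13 ≈ 5.6154)
Q*(G + y) = 33*(149 + 73/13) = 33*(2010/13) = 66330/13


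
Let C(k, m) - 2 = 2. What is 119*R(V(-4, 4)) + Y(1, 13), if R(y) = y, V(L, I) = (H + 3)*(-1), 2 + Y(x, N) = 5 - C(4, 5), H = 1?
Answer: -477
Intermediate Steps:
C(k, m) = 4 (C(k, m) = 2 + 2 = 4)
Y(x, N) = -1 (Y(x, N) = -2 + (5 - 1*4) = -2 + (5 - 4) = -2 + 1 = -1)
V(L, I) = -4 (V(L, I) = (1 + 3)*(-1) = 4*(-1) = -4)
119*R(V(-4, 4)) + Y(1, 13) = 119*(-4) - 1 = -476 - 1 = -477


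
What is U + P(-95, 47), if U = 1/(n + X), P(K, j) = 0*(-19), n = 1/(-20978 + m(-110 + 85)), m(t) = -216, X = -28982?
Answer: -21194/614244509 ≈ -3.4504e-5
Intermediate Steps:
n = -1/21194 (n = 1/(-20978 - 216) = 1/(-21194) = -1/21194 ≈ -4.7183e-5)
P(K, j) = 0
U = -21194/614244509 (U = 1/(-1/21194 - 28982) = 1/(-614244509/21194) = -21194/614244509 ≈ -3.4504e-5)
U + P(-95, 47) = -21194/614244509 + 0 = -21194/614244509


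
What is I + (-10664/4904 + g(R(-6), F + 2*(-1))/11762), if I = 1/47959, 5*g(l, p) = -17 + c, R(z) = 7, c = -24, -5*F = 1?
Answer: -3760854200087/1728947368270 ≈ -2.1752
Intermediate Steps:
F = -⅕ (F = -⅕*1 = -⅕ ≈ -0.20000)
g(l, p) = -41/5 (g(l, p) = (-17 - 24)/5 = (⅕)*(-41) = -41/5)
I = 1/47959 ≈ 2.0851e-5
I + (-10664/4904 + g(R(-6), F + 2*(-1))/11762) = 1/47959 + (-10664/4904 - 41/5/11762) = 1/47959 + (-10664*1/4904 - 41/5*1/11762) = 1/47959 + (-1333/613 - 41/58810) = 1/47959 - 78418863/36050530 = -3760854200087/1728947368270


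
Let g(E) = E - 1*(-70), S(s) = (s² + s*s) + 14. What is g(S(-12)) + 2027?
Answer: 2399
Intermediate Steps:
S(s) = 14 + 2*s² (S(s) = (s² + s²) + 14 = 2*s² + 14 = 14 + 2*s²)
g(E) = 70 + E (g(E) = E + 70 = 70 + E)
g(S(-12)) + 2027 = (70 + (14 + 2*(-12)²)) + 2027 = (70 + (14 + 2*144)) + 2027 = (70 + (14 + 288)) + 2027 = (70 + 302) + 2027 = 372 + 2027 = 2399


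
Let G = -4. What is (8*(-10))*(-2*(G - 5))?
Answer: -1440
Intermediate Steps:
(8*(-10))*(-2*(G - 5)) = (8*(-10))*(-2*(-4 - 5)) = -(-160)*(-9) = -80*18 = -1440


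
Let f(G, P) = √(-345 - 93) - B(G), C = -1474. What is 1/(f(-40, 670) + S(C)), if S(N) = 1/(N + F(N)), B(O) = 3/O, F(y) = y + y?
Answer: 584853720/3425919248569 - 7821633600*I*√438/3425919248569 ≈ 0.00017071 - 0.047781*I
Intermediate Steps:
F(y) = 2*y
S(N) = 1/(3*N) (S(N) = 1/(N + 2*N) = 1/(3*N))
f(G, P) = -3/G + I*√438 (f(G, P) = √(-345 - 93) - 3/G = √(-438) - 3/G = I*√438 - 3/G = -3/G + I*√438)
1/(f(-40, 670) + S(C)) = 1/((-3/(-40) + I*√438) + (⅓)/(-1474)) = 1/((-3*(-1/40) + I*√438) + (⅓)*(-1/1474)) = 1/((3/40 + I*√438) - 1/4422) = 1/(6613/88440 + I*√438)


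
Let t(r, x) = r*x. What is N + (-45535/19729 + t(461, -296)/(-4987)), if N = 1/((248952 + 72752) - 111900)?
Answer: 517178996732239/20642305679492 ≈ 25.054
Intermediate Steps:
N = 1/209804 (N = 1/(321704 - 111900) = 1/209804 ≈ 4.7664e-6)
N + (-45535/19729 + t(461, -296)/(-4987)) = 1/209804 + (-45535/19729 + (461*(-296))/(-4987)) = 1/209804 + (-45535*1/19729 - 136456*(-1/4987)) = 1/209804 + (-45535/19729 + 136456/4987) = 1/209804 + 2465057379/98388523 = 517178996732239/20642305679492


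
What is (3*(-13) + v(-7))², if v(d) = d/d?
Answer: 1444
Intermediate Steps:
v(d) = 1
(3*(-13) + v(-7))² = (3*(-13) + 1)² = (-39 + 1)² = (-38)² = 1444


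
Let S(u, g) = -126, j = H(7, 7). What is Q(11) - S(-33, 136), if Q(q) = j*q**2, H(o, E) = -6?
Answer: -600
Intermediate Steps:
j = -6
Q(q) = -6*q**2
Q(11) - S(-33, 136) = -6*11**2 - 1*(-126) = -6*121 + 126 = -726 + 126 = -600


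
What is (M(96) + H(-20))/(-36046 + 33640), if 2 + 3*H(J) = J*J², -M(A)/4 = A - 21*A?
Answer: -7519/3609 ≈ -2.0834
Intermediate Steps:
M(A) = 80*A (M(A) = -4*(A - 21*A) = -(-80)*A = 80*A)
H(J) = -⅔ + J³/3 (H(J) = -⅔ + (J*J²)/3 = -⅔ + J³/3)
(M(96) + H(-20))/(-36046 + 33640) = (80*96 + (-⅔ + (⅓)*(-20)³))/(-36046 + 33640) = (7680 + (-⅔ + (⅓)*(-8000)))/(-2406) = (7680 + (-⅔ - 8000/3))*(-1/2406) = (7680 - 8002/3)*(-1/2406) = (15038/3)*(-1/2406) = -7519/3609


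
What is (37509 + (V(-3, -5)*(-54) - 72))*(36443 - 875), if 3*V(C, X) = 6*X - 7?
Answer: 1355247504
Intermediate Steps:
V(C, X) = -7/3 + 2*X (V(C, X) = (6*X - 7)/3 = (-7 + 6*X)/3 = -7/3 + 2*X)
(37509 + (V(-3, -5)*(-54) - 72))*(36443 - 875) = (37509 + ((-7/3 + 2*(-5))*(-54) - 72))*(36443 - 875) = (37509 + ((-7/3 - 10)*(-54) - 72))*35568 = (37509 + (-37/3*(-54) - 72))*35568 = (37509 + (666 - 72))*35568 = (37509 + 594)*35568 = 38103*35568 = 1355247504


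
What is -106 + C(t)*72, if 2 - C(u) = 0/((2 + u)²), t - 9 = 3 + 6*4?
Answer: 38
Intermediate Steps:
t = 36 (t = 9 + (3 + 6*4) = 9 + (3 + 24) = 9 + 27 = 36)
C(u) = 2 (C(u) = 2 - 0/((2 + u)²) = 2 - 0/(2 + u)² = 2 - 1*0 = 2 + 0 = 2)
-106 + C(t)*72 = -106 + 2*72 = -106 + 144 = 38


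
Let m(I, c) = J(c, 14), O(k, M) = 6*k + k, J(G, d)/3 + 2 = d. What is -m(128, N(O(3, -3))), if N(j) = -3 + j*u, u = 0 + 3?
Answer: -36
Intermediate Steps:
J(G, d) = -6 + 3*d
u = 3
O(k, M) = 7*k
N(j) = -3 + 3*j (N(j) = -3 + j*3 = -3 + 3*j)
m(I, c) = 36 (m(I, c) = -6 + 3*14 = -6 + 42 = 36)
-m(128, N(O(3, -3))) = -1*36 = -36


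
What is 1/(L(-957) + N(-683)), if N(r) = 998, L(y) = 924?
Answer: 1/1922 ≈ 0.00052029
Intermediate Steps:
1/(L(-957) + N(-683)) = 1/(924 + 998) = 1/1922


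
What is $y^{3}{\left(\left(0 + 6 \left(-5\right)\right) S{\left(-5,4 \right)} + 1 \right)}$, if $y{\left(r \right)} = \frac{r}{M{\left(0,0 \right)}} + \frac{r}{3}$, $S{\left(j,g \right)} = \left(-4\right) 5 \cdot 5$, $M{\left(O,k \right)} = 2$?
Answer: $\frac{3378376125125}{216} \approx 1.5641 \cdot 10^{10}$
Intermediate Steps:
$S{\left(j,g \right)} = -100$ ($S{\left(j,g \right)} = \left(-20\right) 5 = -100$)
$y{\left(r \right)} = \frac{5 r}{6}$ ($y{\left(r \right)} = \frac{r}{2} + \frac{r}{3} = \frac{5 r}{6}$)
$y^{3}{\left(\left(0 + 6 \left(-5\right)\right) S{\left(-5,4 \right)} + 1 \right)} = \left(\frac{5 \left(\left(0 + 6 \left(-5\right)\right) \left(-100\right) + 1\right)}{6}\right)^{3} = \left(\frac{5 \left(\left(0 - 30\right) \left(-100\right) + 1\right)}{6}\right)^{3} = \left(\frac{5 \left(\left(-30\right) \left(-100\right) + 1\right)}{6}\right)^{3} = \left(\frac{5 \left(3000 + 1\right)}{6}\right)^{3} = \left(\frac{5}{6} \cdot 3001\right)^{3} = \left(\frac{15005}{6}\right)^{3} = \frac{3378376125125}{216}$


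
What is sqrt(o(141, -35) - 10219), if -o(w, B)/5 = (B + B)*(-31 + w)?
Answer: sqrt(28281) ≈ 168.17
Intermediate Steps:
o(w, B) = -10*B*(-31 + w) (o(w, B) = -5*(B + B)*(-31 + w) = -5*2*B*(-31 + w) = -10*B*(-31 + w))
sqrt(o(141, -35) - 10219) = sqrt(10*(-35)*(31 - 1*141) - 10219) = sqrt(10*(-35)*(31 - 141) - 10219) = sqrt(10*(-35)*(-110) - 10219) = sqrt(38500 - 10219) = sqrt(28281)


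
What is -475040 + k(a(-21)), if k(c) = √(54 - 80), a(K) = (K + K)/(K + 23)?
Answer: -475040 + I*√26 ≈ -4.7504e+5 + 5.099*I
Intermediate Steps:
a(K) = 2*K/(23 + K) (a(K) = (2*K)/(23 + K) = 2*K/(23 + K))
k(c) = I*√26 (k(c) = √(-26) = I*√26)
-475040 + k(a(-21)) = -475040 + I*√26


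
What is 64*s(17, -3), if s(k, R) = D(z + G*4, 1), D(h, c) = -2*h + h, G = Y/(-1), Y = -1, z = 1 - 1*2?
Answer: -192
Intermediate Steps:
z = -1 (z = 1 - 2 = -1)
G = 1 (G = -1/(-1) = -1*(-1) = 1)
D(h, c) = -h
s(k, R) = -3 (s(k, R) = -(-1 + 1*4) = -(-1 + 4) = -1*3 = -3)
64*s(17, -3) = 64*(-3) = -192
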